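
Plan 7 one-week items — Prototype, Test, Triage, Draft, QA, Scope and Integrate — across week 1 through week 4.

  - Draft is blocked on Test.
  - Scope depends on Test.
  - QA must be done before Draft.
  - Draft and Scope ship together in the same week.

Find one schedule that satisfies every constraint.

QA -> week 1; Scope -> week 2; Triage -> week 1; Prototype -> week 1; Integrate -> week 1; Draft -> week 2; Test -> week 1

Checking: Test(week 1) before Draft(week 2); QA(week 1) before Draft(week 2); Test(week 1) before Scope(week 2); Draft = Scope = week 2.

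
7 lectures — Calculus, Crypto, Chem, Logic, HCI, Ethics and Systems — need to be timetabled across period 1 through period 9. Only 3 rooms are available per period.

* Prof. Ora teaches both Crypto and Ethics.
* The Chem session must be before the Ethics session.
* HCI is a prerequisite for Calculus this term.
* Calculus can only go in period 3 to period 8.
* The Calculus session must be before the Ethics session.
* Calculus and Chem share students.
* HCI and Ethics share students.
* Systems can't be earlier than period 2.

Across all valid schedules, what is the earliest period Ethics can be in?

Precedence pushes Ethics to at least period 4.
Ethics at period 4 is achievable: Ethics=period 4, Chem=period 1, Systems=period 2, Calculus=period 3, Logic=period 2, Crypto=period 1, HCI=period 1.

period 4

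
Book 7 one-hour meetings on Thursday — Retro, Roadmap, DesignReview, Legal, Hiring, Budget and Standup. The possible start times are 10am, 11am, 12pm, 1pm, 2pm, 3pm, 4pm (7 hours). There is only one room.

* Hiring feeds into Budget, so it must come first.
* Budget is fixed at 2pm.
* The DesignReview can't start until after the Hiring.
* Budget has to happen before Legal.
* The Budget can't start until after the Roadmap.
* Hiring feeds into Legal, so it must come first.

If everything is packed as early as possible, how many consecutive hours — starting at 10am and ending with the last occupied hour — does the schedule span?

The precedence chain requires at least 3 distinct hours.
With at most 1 per hour and 7 meetings, at least 7 hours are needed.
Propagating the time windows through the other constraints, Legal can't land before 3pm — that is hour 6 counting from 10am — so the schedule must run through at least 6 hours.
7 works (last occupied hour: 4pm): for example Roadmap in 11am, Legal in 3pm, Hiring in 10am, Budget in 2pm, DesignReview in 12pm, Retro in 1pm, Standup in 4pm.

7 hours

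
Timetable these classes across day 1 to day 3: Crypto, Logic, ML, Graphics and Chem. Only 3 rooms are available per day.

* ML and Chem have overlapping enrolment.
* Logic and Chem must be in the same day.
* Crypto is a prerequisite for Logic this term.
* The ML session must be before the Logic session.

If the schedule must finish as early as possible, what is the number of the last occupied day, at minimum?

The precedence chain requires at least 2 distinct days.
With at most 3 per day and 5 classes, at least 2 days are needed.
2 works (last occupied day: day 2): for example Graphics in day 1; Crypto in day 1; Logic in day 2; Chem in day 2; ML in day 1.

day 2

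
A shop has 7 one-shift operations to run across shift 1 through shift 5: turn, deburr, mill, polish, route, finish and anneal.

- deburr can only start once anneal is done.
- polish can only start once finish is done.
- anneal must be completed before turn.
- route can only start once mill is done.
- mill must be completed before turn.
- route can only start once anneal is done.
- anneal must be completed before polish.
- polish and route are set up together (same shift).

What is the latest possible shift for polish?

shift 5

Precedence pushes polish to at least shift 2.
polish at shift 5 is achievable: route -> shift 5, anneal -> shift 1, finish -> shift 1, turn -> shift 2, polish -> shift 5, mill -> shift 1, deburr -> shift 2.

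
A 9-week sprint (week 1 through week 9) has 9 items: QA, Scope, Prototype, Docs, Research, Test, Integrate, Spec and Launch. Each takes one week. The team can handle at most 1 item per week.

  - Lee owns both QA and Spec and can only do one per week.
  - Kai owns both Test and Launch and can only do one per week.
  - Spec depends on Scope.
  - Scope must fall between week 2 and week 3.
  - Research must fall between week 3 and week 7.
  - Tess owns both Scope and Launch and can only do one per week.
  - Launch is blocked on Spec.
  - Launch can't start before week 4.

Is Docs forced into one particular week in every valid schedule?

No

Docs can be week 1 (e.g. Test -> week 8, QA -> week 6, Launch -> week 5, Prototype -> week 7, Scope -> week 2, Integrate -> week 9, Docs -> week 1, Spec -> week 4, Research -> week 3) or week 2 (e.g. Test=week 8, Research=week 4, Prototype=week 7, Spec=week 5, Docs=week 2, Launch=week 6, QA=week 1, Scope=week 3, Integrate=week 9).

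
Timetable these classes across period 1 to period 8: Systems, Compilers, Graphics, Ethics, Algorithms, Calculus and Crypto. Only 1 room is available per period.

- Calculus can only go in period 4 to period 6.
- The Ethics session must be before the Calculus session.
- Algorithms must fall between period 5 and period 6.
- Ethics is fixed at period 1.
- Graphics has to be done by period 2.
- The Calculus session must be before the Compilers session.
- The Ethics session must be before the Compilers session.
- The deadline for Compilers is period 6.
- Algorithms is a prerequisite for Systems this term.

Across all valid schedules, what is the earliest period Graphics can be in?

Graphics's own window allows nothing later than period 2.
Graphics at period 2 is achievable: Systems -> period 7, Crypto -> period 3, Graphics -> period 2, Algorithms -> period 5, Calculus -> period 4, Ethics -> period 1, Compilers -> period 6.
Nothing earlier works — the capacity limit rule out every period before period 2.

period 2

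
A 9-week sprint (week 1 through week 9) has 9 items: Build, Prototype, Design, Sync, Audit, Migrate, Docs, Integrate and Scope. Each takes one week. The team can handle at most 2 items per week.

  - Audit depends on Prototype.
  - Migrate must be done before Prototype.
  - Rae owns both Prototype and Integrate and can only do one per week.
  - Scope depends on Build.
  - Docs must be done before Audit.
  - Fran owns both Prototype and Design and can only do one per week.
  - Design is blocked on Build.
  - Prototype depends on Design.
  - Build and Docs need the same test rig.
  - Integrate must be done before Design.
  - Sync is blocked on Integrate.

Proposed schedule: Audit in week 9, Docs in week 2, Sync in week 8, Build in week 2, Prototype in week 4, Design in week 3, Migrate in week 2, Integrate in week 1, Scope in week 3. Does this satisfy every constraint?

No — it violates: The team can handle at most 2 items per week

Rae owns both Prototype and Integrate and can only do one per week — holds.
Build and Docs need the same test rig — violated.
The team can handle at most 2 items per week — violated.
Prototype depends on Design — holds.
Scope depends on Build — holds.
Docs must be done before Audit — holds.
Migrate must be done before Prototype — holds.
Design is blocked on Build — holds.
Audit depends on Prototype — holds.
Integrate must be done before Design — holds.
Fran owns both Prototype and Design and can only do one per week — holds.
Sync is blocked on Integrate — holds.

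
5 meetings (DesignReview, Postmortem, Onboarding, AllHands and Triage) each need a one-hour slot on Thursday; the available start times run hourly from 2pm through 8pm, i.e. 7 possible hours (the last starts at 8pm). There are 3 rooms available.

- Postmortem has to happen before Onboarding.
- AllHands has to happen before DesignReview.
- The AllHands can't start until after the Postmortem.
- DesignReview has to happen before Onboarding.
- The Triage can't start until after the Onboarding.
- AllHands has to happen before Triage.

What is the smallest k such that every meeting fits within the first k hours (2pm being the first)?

The precedence chain requires at least 5 distinct hours.
With at most 3 per hour and 5 meetings, at least 2 hours are needed.
5 works (last occupied hour: 6pm): for example DesignReview -> 4pm; Onboarding -> 5pm; Triage -> 6pm; AllHands -> 3pm; Postmortem -> 2pm.

5 hours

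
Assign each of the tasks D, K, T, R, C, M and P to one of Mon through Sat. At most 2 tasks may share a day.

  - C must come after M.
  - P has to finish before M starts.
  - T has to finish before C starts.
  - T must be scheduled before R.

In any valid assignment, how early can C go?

Precedence pushes C to at least Wed.
C at Wed is achievable: P -> Mon, T -> Mon, M -> Tue, K -> Thu, D -> Wed, C -> Wed, R -> Tue.

Wed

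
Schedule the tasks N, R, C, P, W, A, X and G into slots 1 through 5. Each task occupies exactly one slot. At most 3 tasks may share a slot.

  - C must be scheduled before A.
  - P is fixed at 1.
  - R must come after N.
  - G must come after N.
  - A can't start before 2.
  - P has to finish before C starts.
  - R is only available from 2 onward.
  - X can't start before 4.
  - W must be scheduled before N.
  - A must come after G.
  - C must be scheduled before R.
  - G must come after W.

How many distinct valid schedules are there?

Splitting on N: it can be 2 (34), 3 (20). Listing each branch's schedules as (R, C, P, W, A, X, G):
N=2: (3,2,1,1,4,4,3) (3,2,1,1,4,5,3) (3,2,1,1,5,4,3) (3,2,1,1,5,4,4) (3,2,1,1,5,5,3) (3,2,1,1,5,5,4) (4,2,1,1,4,4,3) (4,2,1,1,4,5,3) (4,2,1,1,5,4,3) (4,2,1,1,5,4,4) (4,2,1,1,5,5,3) (4,2,1,1,5,5,4) (4,3,1,1,4,4,3) (4,3,1,1,4,5,3) (4,3,1,1,5,4,3) (4,3,1,1,5,4,4) (4,3,1,1,5,5,3) (4,3,1,1,5,5,4) (5,2,1,1,4,4,3) (5,2,1,1,4,5,3) (5,2,1,1,5,4,3) (5,2,1,1,5,4,4) (5,2,1,1,5,5,3) (5,2,1,1,5,5,4) (5,3,1,1,4,4,3) (5,3,1,1,4,5,3) (5,3,1,1,5,4,3) (5,3,1,1,5,4,4) (5,3,1,1,5,5,3) (5,3,1,1,5,5,4) (5,4,1,1,5,4,3) (5,4,1,1,5,4,4) (5,4,1,1,5,5,3) (5,4,1,1,5,5,4) — 34.
N=3: (4,2,1,1,5,4,4) (4,2,1,1,5,5,4) (4,2,1,2,5,4,4) (4,2,1,2,5,5,4) (4,3,1,1,5,4,4) (4,3,1,1,5,5,4) (4,3,1,2,5,4,4) (4,3,1,2,5,5,4) (5,2,1,1,5,4,4) (5,2,1,1,5,5,4) (5,2,1,2,5,4,4) (5,2,1,2,5,5,4) (5,3,1,1,5,4,4) (5,3,1,1,5,5,4) (5,3,1,2,5,4,4) (5,3,1,2,5,5,4) (5,4,1,1,5,4,4) (5,4,1,1,5,5,4) (5,4,1,2,5,4,4) (5,4,1,2,5,5,4) — 20.
Summing: 34 + 20 = 54.

54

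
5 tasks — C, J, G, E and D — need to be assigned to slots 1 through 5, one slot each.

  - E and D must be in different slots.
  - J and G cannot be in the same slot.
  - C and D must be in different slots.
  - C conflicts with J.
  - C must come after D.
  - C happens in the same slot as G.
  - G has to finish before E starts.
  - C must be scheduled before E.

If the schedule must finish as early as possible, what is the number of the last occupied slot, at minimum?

3

The precedence chain requires at least 3 distinct slots.
3 works (last occupied slot: 3): for example E -> 3; C -> 2; J -> 1; G -> 2; D -> 1.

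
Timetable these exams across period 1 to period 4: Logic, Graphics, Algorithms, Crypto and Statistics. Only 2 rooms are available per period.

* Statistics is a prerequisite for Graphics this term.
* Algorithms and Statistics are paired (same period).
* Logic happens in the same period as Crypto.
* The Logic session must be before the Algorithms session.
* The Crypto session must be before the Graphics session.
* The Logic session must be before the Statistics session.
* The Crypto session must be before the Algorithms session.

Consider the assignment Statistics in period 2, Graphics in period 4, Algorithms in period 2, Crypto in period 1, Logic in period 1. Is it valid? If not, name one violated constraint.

Logic happens in the same period as Crypto — holds.
Statistics is a prerequisite for Graphics this term — holds.
The Logic session must be before the Statistics session — holds.
The Logic session must be before the Algorithms session — holds.
The Crypto session must be before the Algorithms session — holds.
Algorithms and Statistics are paired (same period) — holds.
The Crypto session must be before the Graphics session — holds.
Only 2 rooms are available per period — holds.

Yes, all constraints hold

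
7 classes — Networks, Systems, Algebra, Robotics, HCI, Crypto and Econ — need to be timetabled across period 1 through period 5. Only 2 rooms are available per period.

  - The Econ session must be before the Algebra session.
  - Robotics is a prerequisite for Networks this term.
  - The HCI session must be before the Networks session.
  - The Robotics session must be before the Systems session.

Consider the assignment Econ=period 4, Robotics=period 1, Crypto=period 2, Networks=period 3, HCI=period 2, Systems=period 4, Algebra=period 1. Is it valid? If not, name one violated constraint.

The Econ session must be before the Algebra session — violated.
The HCI session must be before the Networks session — holds.
Robotics is a prerequisite for Networks this term — holds.
Only 2 rooms are available per period — holds.
The Robotics session must be before the Systems session — holds.

Invalid. The Econ session must be before the Algebra session.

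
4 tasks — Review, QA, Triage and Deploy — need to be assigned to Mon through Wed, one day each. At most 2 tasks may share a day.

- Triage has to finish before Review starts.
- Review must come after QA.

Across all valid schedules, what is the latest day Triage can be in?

Tue

Downstream work caps Triage at Tue.
Triage at Tue is achievable: Triage in Tue, QA in Mon, Review in Wed, Deploy in Mon.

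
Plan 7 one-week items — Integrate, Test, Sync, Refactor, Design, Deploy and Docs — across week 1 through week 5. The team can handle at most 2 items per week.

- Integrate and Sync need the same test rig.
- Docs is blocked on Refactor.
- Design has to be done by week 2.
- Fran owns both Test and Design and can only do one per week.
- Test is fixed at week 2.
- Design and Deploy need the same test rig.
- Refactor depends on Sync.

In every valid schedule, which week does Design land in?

week 1

Design's window is week 1–week 2.
Test is fixed at week 2, and Design can't share a week with Test.
So Design must be week 1.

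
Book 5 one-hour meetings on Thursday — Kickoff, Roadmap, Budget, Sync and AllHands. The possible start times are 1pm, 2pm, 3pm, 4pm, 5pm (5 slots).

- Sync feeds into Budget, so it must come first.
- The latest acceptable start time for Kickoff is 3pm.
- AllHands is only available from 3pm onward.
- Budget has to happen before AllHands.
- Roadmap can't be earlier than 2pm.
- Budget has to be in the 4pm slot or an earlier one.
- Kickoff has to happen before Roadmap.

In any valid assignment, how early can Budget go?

Precedence pushes Budget to at least 2pm; Budget's own window allows nothing later than 4pm.
Budget at 2pm is achievable: Kickoff in 1pm; Budget in 2pm; Sync in 1pm; Roadmap in 2pm; AllHands in 3pm.

2pm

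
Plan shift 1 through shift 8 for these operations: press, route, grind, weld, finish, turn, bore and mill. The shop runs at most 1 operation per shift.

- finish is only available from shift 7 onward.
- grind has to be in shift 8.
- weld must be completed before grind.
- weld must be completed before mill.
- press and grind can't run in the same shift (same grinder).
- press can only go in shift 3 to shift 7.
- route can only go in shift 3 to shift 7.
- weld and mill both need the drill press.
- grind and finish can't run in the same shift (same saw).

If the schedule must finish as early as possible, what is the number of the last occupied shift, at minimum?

The precedence chain requires at least 2 distinct shifts.
With at most 1 per shift and 8 operations, at least 8 shifts are needed.
grind can't be placed before shift 8, so the schedule must run through at least shift 8.
8 works (last occupied shift: shift 8): for example finish=shift 7, press=shift 3, mill=shift 2, turn=shift 5, route=shift 4, grind=shift 8, bore=shift 6, weld=shift 1.

8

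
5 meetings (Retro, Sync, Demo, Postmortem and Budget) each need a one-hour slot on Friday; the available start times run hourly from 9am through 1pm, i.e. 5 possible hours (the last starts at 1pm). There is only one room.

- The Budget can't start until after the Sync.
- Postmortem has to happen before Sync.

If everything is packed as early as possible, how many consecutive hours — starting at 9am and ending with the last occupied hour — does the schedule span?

The precedence chain requires at least 3 distinct hours.
With at most 1 per hour and 5 meetings, at least 5 hours are needed.
5 works (last occupied hour: 1pm): for example Postmortem=9am; Sync=10am; Demo=1pm; Budget=11am; Retro=12pm.

5 hours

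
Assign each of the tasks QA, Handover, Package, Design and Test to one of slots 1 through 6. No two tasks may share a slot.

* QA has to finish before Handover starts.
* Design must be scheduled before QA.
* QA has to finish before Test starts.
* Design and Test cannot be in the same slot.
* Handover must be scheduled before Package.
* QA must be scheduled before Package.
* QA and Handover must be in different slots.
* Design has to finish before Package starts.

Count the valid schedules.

Splitting on QA: it can be 2 (12), 3 (6). Listing each branch's schedules as (Handover, Package, Design, Test):
QA=2: (3,4,1,5) (3,4,1,6) (3,5,1,4) (3,5,1,6) (3,6,1,4) (3,6,1,5) (4,5,1,3) (4,5,1,6) (4,6,1,3) (4,6,1,5) (5,6,1,3) (5,6,1,4) — 12.
QA=3: (4,5,1,6) (4,5,2,6) (4,6,1,5) (4,6,2,5) (5,6,1,4) (5,6,2,4) — 6.
Summing: 12 + 6 = 18.

18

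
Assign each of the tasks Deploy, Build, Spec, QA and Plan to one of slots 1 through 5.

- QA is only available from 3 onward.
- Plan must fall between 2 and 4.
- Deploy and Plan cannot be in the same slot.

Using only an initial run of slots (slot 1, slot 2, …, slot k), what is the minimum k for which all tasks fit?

QA can't be placed before 3, so the schedule must run through at least slot 3.
3 works (last occupied slot: 3): for example Deploy=1, Build=1, QA=3, Spec=1, Plan=2.

3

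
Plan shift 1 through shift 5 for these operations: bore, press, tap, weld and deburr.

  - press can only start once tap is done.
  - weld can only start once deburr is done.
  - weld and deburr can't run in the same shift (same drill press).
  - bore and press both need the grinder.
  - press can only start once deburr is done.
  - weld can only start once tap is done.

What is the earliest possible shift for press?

Precedence pushes press to at least shift 2.
press at shift 2 is achievable: tap=shift 1; bore=shift 1; weld=shift 2; press=shift 2; deburr=shift 1.

shift 2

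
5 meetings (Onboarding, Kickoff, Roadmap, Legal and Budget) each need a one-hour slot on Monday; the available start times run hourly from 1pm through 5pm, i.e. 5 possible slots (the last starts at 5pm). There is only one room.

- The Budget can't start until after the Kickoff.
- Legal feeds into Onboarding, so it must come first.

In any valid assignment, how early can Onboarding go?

2pm

Precedence pushes Onboarding to at least 2pm.
Onboarding at 2pm is achievable: Budget -> 4pm, Legal -> 1pm, Onboarding -> 2pm, Roadmap -> 5pm, Kickoff -> 3pm.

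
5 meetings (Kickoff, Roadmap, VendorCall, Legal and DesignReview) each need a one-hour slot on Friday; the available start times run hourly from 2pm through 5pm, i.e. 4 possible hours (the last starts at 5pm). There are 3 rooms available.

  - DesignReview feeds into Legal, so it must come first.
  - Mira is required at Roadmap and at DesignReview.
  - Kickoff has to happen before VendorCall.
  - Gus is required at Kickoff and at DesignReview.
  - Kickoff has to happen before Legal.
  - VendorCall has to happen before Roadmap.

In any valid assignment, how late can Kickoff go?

Downstream work caps Kickoff at 3pm.
Kickoff at 3pm is achievable: DesignReview -> 2pm, Roadmap -> 5pm, Kickoff -> 3pm, Legal -> 4pm, VendorCall -> 4pm.

3pm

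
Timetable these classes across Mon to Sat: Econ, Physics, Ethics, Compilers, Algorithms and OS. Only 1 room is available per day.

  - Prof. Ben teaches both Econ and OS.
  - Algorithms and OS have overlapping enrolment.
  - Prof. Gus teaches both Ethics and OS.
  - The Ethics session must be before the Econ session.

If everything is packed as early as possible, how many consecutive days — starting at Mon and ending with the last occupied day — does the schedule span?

The precedence chain requires at least 2 distinct days.
With at most 1 per day and 6 classes, at least 6 days are needed.
6 works (last occupied day: Sat): for example OS in Sat, Physics in Wed, Econ in Tue, Algorithms in Fri, Ethics in Mon, Compilers in Thu.

6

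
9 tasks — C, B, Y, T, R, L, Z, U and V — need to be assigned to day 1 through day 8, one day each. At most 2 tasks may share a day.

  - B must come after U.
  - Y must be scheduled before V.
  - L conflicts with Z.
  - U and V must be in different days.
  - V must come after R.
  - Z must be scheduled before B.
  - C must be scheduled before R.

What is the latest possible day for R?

Precedence pushes R to at least day 2; downstream work caps R at day 7.
R at day 7 is achievable: U=day 1, L=day 4, R=day 7, V=day 8, T=day 3, B=day 2, Y=day 3, Z=day 1, C=day 2.

day 7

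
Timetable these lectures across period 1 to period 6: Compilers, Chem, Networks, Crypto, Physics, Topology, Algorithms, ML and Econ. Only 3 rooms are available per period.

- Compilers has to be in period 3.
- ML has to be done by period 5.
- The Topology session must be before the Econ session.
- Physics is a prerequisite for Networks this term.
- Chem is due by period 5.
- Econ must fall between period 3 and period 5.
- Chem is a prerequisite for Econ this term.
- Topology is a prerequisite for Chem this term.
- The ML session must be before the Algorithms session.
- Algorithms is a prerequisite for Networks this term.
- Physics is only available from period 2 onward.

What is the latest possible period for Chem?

period 4

Precedence pushes Chem to at least period 2; Chem's own window allows nothing later than period 5; downstream work caps Chem at period 4.
Chem at period 4 is achievable: Topology in period 1, Econ in period 5, Physics in period 2, Algorithms in period 2, Crypto in period 1, Networks in period 3, Compilers in period 3, Chem in period 4, ML in period 1.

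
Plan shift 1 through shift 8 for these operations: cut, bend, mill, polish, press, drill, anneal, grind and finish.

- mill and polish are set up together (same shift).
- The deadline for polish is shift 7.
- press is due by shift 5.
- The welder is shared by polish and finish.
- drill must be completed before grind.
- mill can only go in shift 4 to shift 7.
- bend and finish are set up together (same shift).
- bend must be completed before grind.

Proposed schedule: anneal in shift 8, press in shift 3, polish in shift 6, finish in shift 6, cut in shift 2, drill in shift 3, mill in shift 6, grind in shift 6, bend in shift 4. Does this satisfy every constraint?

No. The welder is shared by polish and finish is not satisfied.

press is due by shift 5 — holds.
bend and finish are set up together (same shift) — violated.
drill must be completed before grind — holds.
mill and polish are set up together (same shift) — holds.
mill can only go in shift 4 to shift 7 — holds.
The welder is shared by polish and finish — violated.
bend must be completed before grind — holds.
The deadline for polish is shift 7 — holds.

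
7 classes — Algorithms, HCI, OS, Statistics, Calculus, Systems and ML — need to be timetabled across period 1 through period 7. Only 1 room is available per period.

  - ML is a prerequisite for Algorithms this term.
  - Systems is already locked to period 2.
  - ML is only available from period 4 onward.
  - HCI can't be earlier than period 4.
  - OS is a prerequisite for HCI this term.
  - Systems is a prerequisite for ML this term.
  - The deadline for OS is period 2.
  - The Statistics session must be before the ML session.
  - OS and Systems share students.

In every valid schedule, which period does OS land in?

OS's window is period 1–period 2.
Systems is fixed at period 2, and OS can't share a period with Systems.
So OS must be period 1.

period 1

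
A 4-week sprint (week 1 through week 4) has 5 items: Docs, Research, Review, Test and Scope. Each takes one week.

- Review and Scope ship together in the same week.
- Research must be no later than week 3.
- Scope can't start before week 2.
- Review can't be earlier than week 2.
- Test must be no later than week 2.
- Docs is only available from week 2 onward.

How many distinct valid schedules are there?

Splitting on Docs: it can be week 2 (18), week 3 (18), week 4 (18). Listing each branch's schedules as (Research, Review, Test, Scope) by week number:
Docs=week 2: (1,2,1,2) (1,2,2,2) (1,3,1,3) (1,3,2,3) (1,4,1,4) (1,4,2,4) (2,2,1,2) (2,2,2,2) (2,3,1,3) (2,3,2,3) (2,4,1,4) (2,4,2,4) (3,2,1,2) (3,2,2,2) (3,3,1,3) (3,3,2,3) (3,4,1,4) (3,4,2,4) — 18.
Docs=week 3: (1,2,1,2) (1,2,2,2) (1,3,1,3) (1,3,2,3) (1,4,1,4) (1,4,2,4) (2,2,1,2) (2,2,2,2) (2,3,1,3) (2,3,2,3) (2,4,1,4) (2,4,2,4) (3,2,1,2) (3,2,2,2) (3,3,1,3) (3,3,2,3) (3,4,1,4) (3,4,2,4) — 18.
Docs=week 4: (1,2,1,2) (1,2,2,2) (1,3,1,3) (1,3,2,3) (1,4,1,4) (1,4,2,4) (2,2,1,2) (2,2,2,2) (2,3,1,3) (2,3,2,3) (2,4,1,4) (2,4,2,4) (3,2,1,2) (3,2,2,2) (3,3,1,3) (3,3,2,3) (3,4,1,4) (3,4,2,4) — 18.
Summing: 18 + 18 + 18 = 54.

54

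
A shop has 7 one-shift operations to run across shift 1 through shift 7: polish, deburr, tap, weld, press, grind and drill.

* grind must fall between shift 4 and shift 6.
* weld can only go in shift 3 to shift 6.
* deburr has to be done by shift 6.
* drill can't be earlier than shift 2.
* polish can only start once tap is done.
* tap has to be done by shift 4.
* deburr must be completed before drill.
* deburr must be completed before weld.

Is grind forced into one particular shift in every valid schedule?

No

grind can be shift 4 (e.g. weld=shift 3, deburr=shift 1, tap=shift 1, grind=shift 4, press=shift 1, drill=shift 2, polish=shift 2) or shift 5 (e.g. drill in shift 2; deburr in shift 1; weld in shift 3; press in shift 1; tap in shift 1; polish in shift 2; grind in shift 5).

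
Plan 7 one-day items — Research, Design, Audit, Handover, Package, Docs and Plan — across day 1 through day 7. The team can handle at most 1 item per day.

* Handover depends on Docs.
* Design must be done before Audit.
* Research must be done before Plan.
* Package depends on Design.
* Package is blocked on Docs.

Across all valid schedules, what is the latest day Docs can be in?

Downstream work caps Docs at day 6.
Docs at day 5 is achievable: Audit in day 3; Package in day 6; Research in day 2; Design in day 1; Plan in day 4; Handover in day 7; Docs in day 5.
Nothing later works — the capacity limit rule out every day after day 5.

day 5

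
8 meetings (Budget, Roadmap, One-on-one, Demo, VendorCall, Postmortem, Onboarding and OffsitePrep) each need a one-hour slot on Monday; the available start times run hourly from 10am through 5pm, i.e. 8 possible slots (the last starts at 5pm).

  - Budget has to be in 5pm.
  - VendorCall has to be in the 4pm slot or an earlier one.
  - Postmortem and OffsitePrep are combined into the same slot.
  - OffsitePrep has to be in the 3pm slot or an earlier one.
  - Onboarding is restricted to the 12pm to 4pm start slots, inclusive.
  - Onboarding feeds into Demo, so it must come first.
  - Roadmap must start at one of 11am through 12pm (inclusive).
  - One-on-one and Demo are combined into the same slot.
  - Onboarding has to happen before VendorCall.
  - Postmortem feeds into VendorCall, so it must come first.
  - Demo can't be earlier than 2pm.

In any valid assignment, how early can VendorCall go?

Precedence pushes VendorCall to at least 1pm; VendorCall's own window allows nothing later than 4pm.
VendorCall at 1pm is achievable: Budget=5pm; Onboarding=12pm; Postmortem=10am; VendorCall=1pm; OffsitePrep=10am; Roadmap=11am; One-on-one=2pm; Demo=2pm.

1pm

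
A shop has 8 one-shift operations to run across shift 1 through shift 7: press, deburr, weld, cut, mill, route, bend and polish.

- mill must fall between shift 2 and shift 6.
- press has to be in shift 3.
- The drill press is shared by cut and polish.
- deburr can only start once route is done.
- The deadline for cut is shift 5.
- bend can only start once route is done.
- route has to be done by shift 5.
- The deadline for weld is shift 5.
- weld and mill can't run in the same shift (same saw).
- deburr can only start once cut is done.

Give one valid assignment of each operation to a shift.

press=shift 3; cut=shift 1; mill=shift 2; deburr=shift 2; route=shift 1; polish=shift 2; bend=shift 2; weld=shift 1

Checking: cut(shift 1) before deburr(shift 2); route(shift 1) before deburr(shift 2); route(shift 1) before bend(shift 2); weld(shift 1) != mill(shift 2); cut(shift 1) != polish(shift 2); route=shift 1 in [shift 1,shift 5]; mill=shift 2 in [shift 2,shift 6]; weld=shift 1 in [shift 1,shift 5]; cut=shift 1 in [shift 1,shift 5]; press=shift 3 in [shift 3,shift 3].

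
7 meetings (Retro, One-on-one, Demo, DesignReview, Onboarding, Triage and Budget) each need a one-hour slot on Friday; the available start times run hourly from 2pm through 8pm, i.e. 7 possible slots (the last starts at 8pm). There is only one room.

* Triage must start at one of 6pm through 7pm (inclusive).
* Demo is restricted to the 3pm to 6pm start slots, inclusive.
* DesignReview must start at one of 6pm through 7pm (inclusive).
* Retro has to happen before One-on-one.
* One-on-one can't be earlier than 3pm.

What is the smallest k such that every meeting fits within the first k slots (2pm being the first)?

The precedence chain requires at least 2 distinct slots.
With at most 1 per slot and 7 meetings, at least 7 slots are needed.
DesignReview can't be placed before 6pm — that is slot 5 counting from 2pm — so the schedule must run through at least 5 slots.
7 works (last occupied slot: 8pm): for example Demo -> 3pm; Budget -> 8pm; Onboarding -> 5pm; DesignReview -> 6pm; Triage -> 7pm; Retro -> 2pm; One-on-one -> 4pm.

7 slots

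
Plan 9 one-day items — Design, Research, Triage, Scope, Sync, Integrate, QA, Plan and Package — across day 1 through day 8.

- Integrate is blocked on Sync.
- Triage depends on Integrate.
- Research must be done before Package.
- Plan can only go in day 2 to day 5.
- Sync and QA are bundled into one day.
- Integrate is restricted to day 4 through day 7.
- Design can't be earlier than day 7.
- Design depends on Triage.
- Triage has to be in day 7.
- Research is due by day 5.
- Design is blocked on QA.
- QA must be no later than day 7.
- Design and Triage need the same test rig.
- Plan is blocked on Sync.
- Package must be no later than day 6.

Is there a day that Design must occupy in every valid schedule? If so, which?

day 8

Design's window is day 7–day 8.
Triage is fixed at day 7, and Design can't share a day with Triage.
So Design must be day 8.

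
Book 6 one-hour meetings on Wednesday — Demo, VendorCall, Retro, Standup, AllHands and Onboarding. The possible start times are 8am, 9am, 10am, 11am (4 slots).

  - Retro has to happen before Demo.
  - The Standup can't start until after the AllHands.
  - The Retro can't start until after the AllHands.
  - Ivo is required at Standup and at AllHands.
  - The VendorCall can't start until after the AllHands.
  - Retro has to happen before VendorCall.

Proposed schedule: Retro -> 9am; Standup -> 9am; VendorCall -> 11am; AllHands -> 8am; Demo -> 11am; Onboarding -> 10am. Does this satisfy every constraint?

Retro has to happen before Demo — holds.
The Standup can't start until after the AllHands — holds.
Retro has to happen before VendorCall — holds.
The VendorCall can't start until after the AllHands — holds.
The Retro can't start until after the AllHands — holds.
Ivo is required at Standup and at AllHands — holds.

Yes, all constraints hold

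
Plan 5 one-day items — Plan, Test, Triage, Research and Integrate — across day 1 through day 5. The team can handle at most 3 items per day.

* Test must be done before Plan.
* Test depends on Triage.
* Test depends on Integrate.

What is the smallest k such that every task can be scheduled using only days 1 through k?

3

The precedence chain requires at least 3 distinct days.
With at most 3 per day and 5 tasks, at least 2 days are needed.
3 works (last occupied day: day 3): for example Triage in day 1, Research in day 1, Test in day 2, Plan in day 3, Integrate in day 1.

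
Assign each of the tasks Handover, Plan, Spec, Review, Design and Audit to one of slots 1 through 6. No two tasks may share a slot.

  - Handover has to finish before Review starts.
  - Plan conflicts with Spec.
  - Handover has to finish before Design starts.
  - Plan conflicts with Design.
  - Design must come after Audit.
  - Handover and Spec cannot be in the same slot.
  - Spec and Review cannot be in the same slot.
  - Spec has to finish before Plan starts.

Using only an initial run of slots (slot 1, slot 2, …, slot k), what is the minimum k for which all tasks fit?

6 slots

The precedence chain requires at least 2 distinct slots.
With at most 1 per slot and 6 tasks, at least 6 slots are needed.
6 works (last occupied slot: 6): for example Spec in 4; Review in 6; Plan in 5; Audit in 2; Handover in 1; Design in 3.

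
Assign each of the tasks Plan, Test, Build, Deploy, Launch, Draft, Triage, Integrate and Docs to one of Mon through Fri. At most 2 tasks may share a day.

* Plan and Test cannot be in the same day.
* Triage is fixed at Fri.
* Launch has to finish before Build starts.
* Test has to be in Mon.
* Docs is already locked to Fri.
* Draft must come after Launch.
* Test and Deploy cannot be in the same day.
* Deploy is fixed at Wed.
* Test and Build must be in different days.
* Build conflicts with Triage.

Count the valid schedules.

Splitting on Plan: it can be Tue (20), Wed (8), Thu (16). Listing each branch's schedules as (Test, Build, Deploy, Launch, Draft, Triage, Integrate, Docs):
Plan=Tue: (Mon,Tue,Wed,Mon,Wed,Fri,Thu,Fri) (Mon,Tue,Wed,Mon,Thu,Fri,Wed,Fri) (Mon,Tue,Wed,Mon,Thu,Fri,Thu,Fri) (Mon,Wed,Wed,Mon,Tue,Fri,Thu,Fri) (Mon,Wed,Wed,Mon,Thu,Fri,Tue,Fri) (Mon,Wed,Wed,Mon,Thu,Fri,Thu,Fri) (Mon,Wed,Wed,Tue,Thu,Fri,Mon,Fri) (Mon,Wed,Wed,Tue,Thu,Fri,Thu,Fri) (Mon,Thu,Wed,Mon,Tue,Fri,Wed,Fri) (Mon,Thu,Wed,Mon,Tue,Fri,Thu,Fri) (Mon,Thu,Wed,Mon,Wed,Fri,Tue,Fri) (Mon,Thu,Wed,Mon,Wed,Fri,Thu,Fri) (Mon,Thu,Wed,Mon,Thu,Fri,Tue,Fri) (Mon,Thu,Wed,Mon,Thu,Fri,Wed,Fri) (Mon,Thu,Wed,Tue,Wed,Fri,Mon,Fri) (Mon,Thu,Wed,Tue,Wed,Fri,Thu,Fri) (Mon,Thu,Wed,Tue,Thu,Fri,Mon,Fri) (Mon,Thu,Wed,Tue,Thu,Fri,Wed,Fri) (Mon,Thu,Wed,Wed,Thu,Fri,Mon,Fri) (Mon,Thu,Wed,Wed,Thu,Fri,Tue,Fri) — 20.
Plan=Wed: (Mon,Tue,Wed,Mon,Tue,Fri,Thu,Fri) (Mon,Tue,Wed,Mon,Thu,Fri,Tue,Fri) (Mon,Tue,Wed,Mon,Thu,Fri,Thu,Fri) (Mon,Thu,Wed,Mon,Tue,Fri,Tue,Fri) (Mon,Thu,Wed,Mon,Tue,Fri,Thu,Fri) (Mon,Thu,Wed,Mon,Thu,Fri,Tue,Fri) (Mon,Thu,Wed,Tue,Thu,Fri,Mon,Fri) (Mon,Thu,Wed,Tue,Thu,Fri,Tue,Fri) — 8.
Plan=Thu: (Mon,Tue,Wed,Mon,Tue,Fri,Wed,Fri) (Mon,Tue,Wed,Mon,Tue,Fri,Thu,Fri) (Mon,Tue,Wed,Mon,Wed,Fri,Tue,Fri) (Mon,Tue,Wed,Mon,Wed,Fri,Thu,Fri) (Mon,Tue,Wed,Mon,Thu,Fri,Tue,Fri) (Mon,Tue,Wed,Mon,Thu,Fri,Wed,Fri) (Mon,Wed,Wed,Mon,Tue,Fri,Tue,Fri) (Mon,Wed,Wed,Mon,Tue,Fri,Thu,Fri) (Mon,Wed,Wed,Mon,Thu,Fri,Tue,Fri) (Mon,Wed,Wed,Tue,Thu,Fri,Mon,Fri) (Mon,Wed,Wed,Tue,Thu,Fri,Tue,Fri) (Mon,Thu,Wed,Mon,Tue,Fri,Tue,Fri) (Mon,Thu,Wed,Mon,Tue,Fri,Wed,Fri) (Mon,Thu,Wed,Mon,Wed,Fri,Tue,Fri) (Mon,Thu,Wed,Tue,Wed,Fri,Mon,Fri) (Mon,Thu,Wed,Tue,Wed,Fri,Tue,Fri) — 16.
Summing: 20 + 8 + 16 = 44.

44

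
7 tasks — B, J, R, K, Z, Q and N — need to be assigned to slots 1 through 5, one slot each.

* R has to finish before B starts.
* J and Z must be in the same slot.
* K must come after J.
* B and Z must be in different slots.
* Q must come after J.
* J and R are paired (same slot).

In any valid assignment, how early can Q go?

2

Precedence pushes Q to at least 2.
Q at 2 is achievable: Q in 2; N in 1; Z in 1; J in 1; B in 2; K in 2; R in 1.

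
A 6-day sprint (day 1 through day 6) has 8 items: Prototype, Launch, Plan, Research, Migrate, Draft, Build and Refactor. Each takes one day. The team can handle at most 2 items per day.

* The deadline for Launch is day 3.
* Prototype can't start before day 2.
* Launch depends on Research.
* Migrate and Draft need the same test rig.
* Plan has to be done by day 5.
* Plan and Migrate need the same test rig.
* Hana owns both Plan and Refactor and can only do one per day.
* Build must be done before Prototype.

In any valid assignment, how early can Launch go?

day 2

Precedence pushes Launch to at least day 2; Launch's own window allows nothing later than day 3.
Launch at day 2 is achievable: Refactor -> day 4, Build -> day 1, Research -> day 1, Prototype -> day 2, Plan -> day 3, Migrate -> day 4, Launch -> day 2, Draft -> day 3.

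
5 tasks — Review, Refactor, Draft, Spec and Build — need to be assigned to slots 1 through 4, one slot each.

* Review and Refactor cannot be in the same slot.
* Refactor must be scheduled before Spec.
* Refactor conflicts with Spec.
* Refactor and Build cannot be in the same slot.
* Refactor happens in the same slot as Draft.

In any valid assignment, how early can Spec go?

Precedence pushes Spec to at least 2.
Spec at 2 is achievable: Draft=1; Review=2; Spec=2; Build=2; Refactor=1.

2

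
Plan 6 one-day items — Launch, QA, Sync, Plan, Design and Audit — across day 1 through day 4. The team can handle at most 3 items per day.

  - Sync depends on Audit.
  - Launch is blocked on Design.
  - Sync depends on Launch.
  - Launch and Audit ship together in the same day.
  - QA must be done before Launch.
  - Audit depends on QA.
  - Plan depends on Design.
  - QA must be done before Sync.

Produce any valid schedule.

Audit -> day 2, Launch -> day 2, QA -> day 1, Plan -> day 2, Design -> day 1, Sync -> day 3

Checking: Design(day 1) before Launch(day 2); Design(day 1) before Plan(day 2); Audit(day 2) before Sync(day 3); Launch(day 2) before Sync(day 3); QA(day 1) before Sync(day 3); QA(day 1) before Launch(day 2); QA(day 1) before Audit(day 2); Launch = Audit = day 2; max 3 per day (cap 3).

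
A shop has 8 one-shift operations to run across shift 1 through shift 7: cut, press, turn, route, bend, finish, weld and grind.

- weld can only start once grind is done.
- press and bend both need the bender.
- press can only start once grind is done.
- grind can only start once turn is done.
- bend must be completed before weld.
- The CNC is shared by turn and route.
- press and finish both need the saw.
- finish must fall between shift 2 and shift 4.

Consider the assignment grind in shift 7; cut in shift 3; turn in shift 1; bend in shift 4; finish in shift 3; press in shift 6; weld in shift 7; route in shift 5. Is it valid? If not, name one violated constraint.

No — it violates: press can only start once grind is done

grind can only start once turn is done — holds.
press and finish both need the saw — holds.
bend must be completed before weld — holds.
press and bend both need the bender — holds.
press can only start once grind is done — violated.
The CNC is shared by turn and route — holds.
weld can only start once grind is done — violated.
finish must fall between shift 2 and shift 4 — holds.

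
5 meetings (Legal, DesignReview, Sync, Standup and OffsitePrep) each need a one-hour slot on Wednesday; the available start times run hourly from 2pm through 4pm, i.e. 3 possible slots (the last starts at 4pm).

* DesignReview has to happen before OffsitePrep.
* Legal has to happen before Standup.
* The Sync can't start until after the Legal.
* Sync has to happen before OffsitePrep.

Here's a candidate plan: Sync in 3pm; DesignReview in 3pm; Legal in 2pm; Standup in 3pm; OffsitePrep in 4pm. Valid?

Sync has to happen before OffsitePrep — holds.
DesignReview has to happen before OffsitePrep — holds.
The Sync can't start until after the Legal — holds.
Legal has to happen before Standup — holds.

Yes, all constraints hold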